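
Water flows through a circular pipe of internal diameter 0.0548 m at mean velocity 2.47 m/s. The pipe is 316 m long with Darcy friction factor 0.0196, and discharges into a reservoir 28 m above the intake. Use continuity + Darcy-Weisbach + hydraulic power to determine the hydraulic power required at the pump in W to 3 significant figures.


Approach: apply continuity + Darcy-Weisbach + hydraulic power, Q = A*v; hf = f*(L/D)*(v^2/(2g)); H = static + hf; P = rho*g*Q*H.
Step 1 — flow rate (continuity, Q = A*v):
  A = pi*(0.0548/2)^2 = 0.0023586 m^2
  Q = 0.0023586 * 2.47 = 0.0058257 m^3/s
Step 2 — friction head loss (Darcy-Weisbach):
  hf = 0.0196 * (316/0.0548) * (2.47^2 / (2*9.81))
  hf = 35.145 m
Step 3 — total head: H = 28 + 35.145 = 63.145 m
Step 4 — hydraulic power (P = rho*g*Q*H):
  P = 1000 * 9.81 * 0.0058257 * 63.145 = 3610 W
Therefore the hydraulic power required at the pump = 3610 W.


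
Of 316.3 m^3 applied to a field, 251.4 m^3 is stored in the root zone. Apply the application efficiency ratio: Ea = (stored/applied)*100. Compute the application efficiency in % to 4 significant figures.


Ea = (251.4/316.3)*100 = 79.48 %
Therefore the application efficiency = 79.48 %.


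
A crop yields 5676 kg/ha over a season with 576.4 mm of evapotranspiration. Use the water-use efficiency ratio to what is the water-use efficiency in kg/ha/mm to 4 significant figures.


Approach: apply the water-use efficiency ratio, WUE = yield/ET.
WUE = 5676 / 576.4 = 9.847 kg/ha/mm
Therefore the water-use efficiency = 9.847 kg/ha/mm.


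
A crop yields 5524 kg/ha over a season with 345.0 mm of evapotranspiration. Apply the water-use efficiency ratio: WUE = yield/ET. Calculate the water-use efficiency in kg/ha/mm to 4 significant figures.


WUE = 5524 / 345.0 = 16.01 kg/ha/mm
Therefore the water-use efficiency = 16.01 kg/ha/mm.


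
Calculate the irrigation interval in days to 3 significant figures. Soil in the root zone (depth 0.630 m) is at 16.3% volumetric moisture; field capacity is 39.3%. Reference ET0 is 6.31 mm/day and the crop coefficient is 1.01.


Approach: apply soil-water budget scheduling, SMD = (FC-theta)/100*depth*1000; ETc = ET0*Kc; interval = SMD/ETc.
Step 1 — soil moisture deficit:
  SMD = (39.3 - 16.3)/100 * 0.630 * 1000 = 144.90 mm
Step 2 — daily crop ET (ETc = ET0*Kc):
  ETc = 6.31 * 1.01 = 6.3731 mm/day
Step 3 — irrigation interval (SMD/ETc):
  interval = 144.90 / 6.3731 = 22.7 days
Therefore the irrigation interval = 22.7 days.


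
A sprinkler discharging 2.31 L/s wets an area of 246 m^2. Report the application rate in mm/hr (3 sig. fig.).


Approach: apply the application rate relation, rate = (Q/A)*3600.
rate = (2.31 / 246) * 3600 = 33.8 mm/hr
Therefore the application rate = 33.8 mm/hr.


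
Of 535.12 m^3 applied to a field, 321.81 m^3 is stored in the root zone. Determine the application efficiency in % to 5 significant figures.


Approach: apply the application efficiency ratio, Ea = (stored/applied)*100.
Ea = (321.81/535.12)*100 = 60.138 %
Therefore the application efficiency = 60.138 %.


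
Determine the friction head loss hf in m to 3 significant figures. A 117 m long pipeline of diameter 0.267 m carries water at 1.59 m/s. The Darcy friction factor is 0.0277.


Approach: apply the Darcy-Weisbach equation, hf = f*(L/D)*(v^2/(2g)).
hf = 0.0277 * (117/0.267) * (1.59^2 / (2*9.81))
hf = 1.56 m
Therefore the friction head loss hf = 1.56 m.


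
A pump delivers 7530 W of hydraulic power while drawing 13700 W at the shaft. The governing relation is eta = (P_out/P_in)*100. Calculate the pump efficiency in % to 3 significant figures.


eta = (7530 / 13700) * 100 = 55.0 %
Therefore the pump efficiency = 55.0 %.


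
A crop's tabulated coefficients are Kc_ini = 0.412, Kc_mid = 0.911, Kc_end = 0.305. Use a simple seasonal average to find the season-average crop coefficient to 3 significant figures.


Approach: apply a simple seasonal average, Kc_avg = (Kc_ini + Kc_mid + Kc_end)/3.
Kc_avg = (0.412 + 0.911 + 0.305)/3 = 0.543
Therefore the season-average crop coefficient = 0.543.


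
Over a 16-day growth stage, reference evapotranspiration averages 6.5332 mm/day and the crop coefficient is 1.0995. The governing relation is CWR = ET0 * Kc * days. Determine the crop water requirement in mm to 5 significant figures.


CWR = 6.5332 * 1.0995 * 16 = 114.93 mm
Therefore the crop water requirement = 114.93 mm.


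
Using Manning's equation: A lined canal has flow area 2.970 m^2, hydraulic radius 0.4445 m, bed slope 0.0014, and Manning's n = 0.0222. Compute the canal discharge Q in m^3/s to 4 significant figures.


Approach: apply Manning's equation, Q = (1/n)*A*R^(2/3)*S^(1/2).
Q = (1/0.0222) * 2.970 * 0.4445^(2/3) * 0.0014^(1/2) = 2.916 m^3/s
Therefore the canal discharge Q = 2.916 m^3/s.


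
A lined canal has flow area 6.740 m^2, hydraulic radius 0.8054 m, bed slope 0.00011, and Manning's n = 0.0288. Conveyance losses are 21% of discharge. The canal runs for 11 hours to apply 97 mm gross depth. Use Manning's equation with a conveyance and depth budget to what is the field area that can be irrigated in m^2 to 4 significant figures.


Approach: apply Manning's equation with a conveyance and depth budget, Q = (1/n)*A*R^(2/3)*S^(1/2); Q_field = Q*(1-loss); Area = Q_field*t/(d/1000).
Step 1 — canal discharge (Manning's equation):
  Q = (1/0.0288) * 6.740 * 0.8054^(2/3) * 0.00011^(1/2) = 2.12474 m^3/s
Step 2 — delivered flow: Q_field = 2.12474*(1 - 21/100) = 1.67854 m^3/s
Step 3 — volume delivered: V = 1.67854 * 11*3600 = 66470.2 m^3
Step 4 — area served: A = V / (depth/1000) = 66470.2 / 0.097 = 685300 m^2
Therefore the field area that can be irrigated = 685300 m^2.


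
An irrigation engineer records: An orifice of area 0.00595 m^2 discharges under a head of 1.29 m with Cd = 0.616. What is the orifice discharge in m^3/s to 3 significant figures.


Approach: apply the orifice equation, Q = Cd*A*sqrt(2*g*h).
Q = 0.616 * 0.00595 * sqrt(2*9.81*1.29) = 0.0184 m^3/s
Therefore the orifice discharge = 0.0184 m^3/s.


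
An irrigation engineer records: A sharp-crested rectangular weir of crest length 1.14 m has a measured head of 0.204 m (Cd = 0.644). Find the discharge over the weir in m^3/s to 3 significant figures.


Approach: apply the rectangular weir equation, Q = (2/3)*Cd*L*sqrt(2g)*H^1.5.
Q = (2/3)*0.644*1.14*sqrt(2*9.81)*0.204^1.5 = 0.200 m^3/s
Therefore the discharge over the weir = 0.200 m^3/s.


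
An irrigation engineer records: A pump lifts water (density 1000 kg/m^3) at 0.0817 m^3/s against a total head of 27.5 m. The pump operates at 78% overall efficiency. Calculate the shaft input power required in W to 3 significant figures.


Approach: apply hydraulic power then efficiency conversion, P = rho*g*Q*H; P_in = P/eta.
Step 1 — hydraulic power (P = rho*g*Q*H):
  P = 1000 * 9.81 * 0.0817 * 27.5 = 22041 W
Step 2 — input power: P_in = P/eta = 22041 / 0.78 = 28300 W
Therefore the shaft input power required = 28300 W.


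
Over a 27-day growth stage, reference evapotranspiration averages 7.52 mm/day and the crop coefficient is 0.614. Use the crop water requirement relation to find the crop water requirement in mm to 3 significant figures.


Approach: apply the crop water requirement relation, CWR = ET0 * Kc * days.
CWR = 7.52 * 0.614 * 27 = 125 mm
Therefore the crop water requirement = 125 mm.


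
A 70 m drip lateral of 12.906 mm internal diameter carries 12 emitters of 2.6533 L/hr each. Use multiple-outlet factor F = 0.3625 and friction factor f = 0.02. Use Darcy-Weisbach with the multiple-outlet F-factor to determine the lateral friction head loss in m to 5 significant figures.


Approach: apply Darcy-Weisbach with the multiple-outlet F-factor, Q = n*q/(3600*1000) m^3/s; v = Q/A; hf = F*f*(L/D)*(v^2/(2g)).
Q = 12*2.6533/(3600*1000) = 8.844333e-06 m^3/s
A = pi*(12.906e-3/2)^2 = 1.308197e-04 m^2, so v = Q/A = 0.06760704 m/s
hf = 0.3625*0.02*(70/0.012906)*(0.06760704^2/(2*9.81)) = 0.0091607 m
Therefore the lateral friction head loss = 0.0091607 m.


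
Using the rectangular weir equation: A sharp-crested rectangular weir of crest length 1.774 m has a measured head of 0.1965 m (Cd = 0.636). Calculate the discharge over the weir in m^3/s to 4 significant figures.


Approach: apply the rectangular weir equation, Q = (2/3)*Cd*L*sqrt(2g)*H^1.5.
Q = (2/3)*0.636*1.774*sqrt(2*9.81)*0.1965^1.5 = 0.2902 m^3/s
Therefore the discharge over the weir = 0.2902 m^3/s.


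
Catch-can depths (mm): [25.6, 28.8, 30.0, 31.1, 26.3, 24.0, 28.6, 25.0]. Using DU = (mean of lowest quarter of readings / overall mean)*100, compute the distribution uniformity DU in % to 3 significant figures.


sorted lowest 2 of 8: [24.0, 25.0] -> mean = 24.500 mm
overall mean = 27.425 mm
DU = (24.500/27.425)*100 = 89.3 %
Therefore the distribution uniformity DU = 89.3 %.


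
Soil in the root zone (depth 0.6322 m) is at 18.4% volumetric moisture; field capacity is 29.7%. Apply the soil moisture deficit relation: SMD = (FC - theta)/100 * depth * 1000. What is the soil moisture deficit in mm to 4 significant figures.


SMD = (29.7 - 18.4)/100 * 0.6322 * 1000 = 71.44 mm
Therefore the soil moisture deficit = 71.44 mm.


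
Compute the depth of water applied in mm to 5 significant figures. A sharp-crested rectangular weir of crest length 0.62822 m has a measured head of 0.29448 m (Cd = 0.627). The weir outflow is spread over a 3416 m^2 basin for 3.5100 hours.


Approach: apply the rectangular weir equation with a volume-to-depth conversion, Q = (2/3)*Cd*L*sqrt(2g)*H^1.5; d = Q*t/A * 1000.
Step 1 — weir discharge:
  Q = (2/3)*0.627*0.62822*sqrt(2*9.81)*0.29448^1.5 = 0.1858751 m^3/s
Step 2 — volume: V = 0.1858751 * 3.5100*3600 = 2348.718 m^3
Step 3 — depth: d = V/A * 1000 = 2348.718/3416 * 1000 = 687.56 mm
Therefore the depth of water applied = 687.56 mm.


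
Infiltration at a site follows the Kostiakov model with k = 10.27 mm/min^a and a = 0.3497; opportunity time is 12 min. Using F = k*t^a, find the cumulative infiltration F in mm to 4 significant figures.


F = 10.27 * 12^0.3497 = 24.49 mm
Therefore the cumulative infiltration F = 24.49 mm.


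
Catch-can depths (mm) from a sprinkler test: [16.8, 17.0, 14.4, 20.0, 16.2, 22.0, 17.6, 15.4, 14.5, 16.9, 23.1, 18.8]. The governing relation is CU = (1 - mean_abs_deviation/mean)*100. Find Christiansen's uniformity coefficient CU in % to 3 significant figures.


mean = 17.725 mm
mean |d_i - mean| = 2.1667 mm
CU = (1 - 2.1667/17.725)*100 = 87.8 %
Therefore Christiansen's uniformity coefficient CU = 87.8 %.


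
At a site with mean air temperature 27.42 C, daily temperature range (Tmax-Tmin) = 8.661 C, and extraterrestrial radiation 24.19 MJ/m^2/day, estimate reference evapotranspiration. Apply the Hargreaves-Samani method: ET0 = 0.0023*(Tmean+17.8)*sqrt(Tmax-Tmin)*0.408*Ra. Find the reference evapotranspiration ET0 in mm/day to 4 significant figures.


ET0 = 0.0023*(27.42+17.8)*sqrt(8.661)*0.408*24.19 = 3.021 mm/day
Therefore the reference evapotranspiration ET0 = 3.021 mm/day.


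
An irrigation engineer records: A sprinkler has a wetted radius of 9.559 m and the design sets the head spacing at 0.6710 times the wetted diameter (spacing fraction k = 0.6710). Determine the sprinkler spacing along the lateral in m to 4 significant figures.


Approach: apply the sprinkler spacing rule (spacing as a fraction of wetted diameter), S = k*(2*R).
S = 0.6710 * (2 * 9.559) = 12.83 m
Therefore the sprinkler spacing along the lateral = 12.83 m.


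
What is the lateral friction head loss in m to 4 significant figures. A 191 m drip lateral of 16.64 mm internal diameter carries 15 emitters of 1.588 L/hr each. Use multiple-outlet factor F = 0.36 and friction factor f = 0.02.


Approach: apply Darcy-Weisbach with the multiple-outlet F-factor, Q = n*q/(3600*1000) m^3/s; v = Q/A; hf = F*f*(L/D)*(v^2/(2g)).
Q = 15*1.588/(3600*1000) = 6.61667e-06 m^3/s
A = pi*(16.64e-3/2)^2 = 2.17469e-04 m^2, so v = Q/A = 0.0304259 m/s
hf = 0.36*0.02*(191/0.01664)*(0.0304259^2/(2*9.81)) = 0.003899 m
Therefore the lateral friction head loss = 0.003899 m.


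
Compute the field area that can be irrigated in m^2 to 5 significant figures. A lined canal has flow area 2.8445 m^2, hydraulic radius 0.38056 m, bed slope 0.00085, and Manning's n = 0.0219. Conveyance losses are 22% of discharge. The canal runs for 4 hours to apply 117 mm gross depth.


Approach: apply Manning's equation with a conveyance and depth budget, Q = (1/n)*A*R^(2/3)*S^(1/2); Q_field = Q*(1-loss); Area = Q_field*t/(d/1000).
Step 1 — canal discharge (Manning's equation):
  Q = (1/0.0219) * 2.8445 * 0.38056^(2/3) * 0.00085^(1/2) = 1.988627 m^3/s
Step 2 — delivered flow: Q_field = 1.988627*(1 - 22/100) = 1.551129 m^3/s
Step 3 — volume delivered: V = 1.551129 * 4*3600 = 22336.26 m^3
Step 4 — area served: A = V / (depth/1000) = 22336.26 / 0.117 = 190910 m^2
Therefore the field area that can be irrigated = 190910 m^2.


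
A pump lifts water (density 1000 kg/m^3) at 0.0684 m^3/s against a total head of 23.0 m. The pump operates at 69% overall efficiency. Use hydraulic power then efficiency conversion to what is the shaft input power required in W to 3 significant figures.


Approach: apply hydraulic power then efficiency conversion, P = rho*g*Q*H; P_in = P/eta.
Step 1 — hydraulic power (P = rho*g*Q*H):
  P = 1000 * 9.81 * 0.0684 * 23.0 = 15433 W
Step 2 — input power: P_in = P/eta = 15433 / 0.69 = 22400 W
Therefore the shaft input power required = 22400 W.


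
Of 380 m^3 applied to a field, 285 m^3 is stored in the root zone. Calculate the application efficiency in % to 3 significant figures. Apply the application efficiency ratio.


Approach: apply the application efficiency ratio, Ea = (stored/applied)*100.
Ea = (285/380)*100 = 75.0 %
Therefore the application efficiency = 75.0 %.


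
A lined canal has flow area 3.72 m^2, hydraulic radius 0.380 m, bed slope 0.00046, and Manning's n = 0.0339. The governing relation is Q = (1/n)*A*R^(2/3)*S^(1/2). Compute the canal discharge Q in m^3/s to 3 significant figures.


Q = (1/0.0339) * 3.72 * 0.380^(2/3) * 0.00046^(1/2) = 1.23 m^3/s
Therefore the canal discharge Q = 1.23 m^3/s.


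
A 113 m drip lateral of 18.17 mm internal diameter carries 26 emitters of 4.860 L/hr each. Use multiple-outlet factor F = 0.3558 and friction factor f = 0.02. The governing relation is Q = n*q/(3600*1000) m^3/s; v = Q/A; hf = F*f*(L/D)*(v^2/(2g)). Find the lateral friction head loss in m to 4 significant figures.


Q = 26*4.860/(3600*1000) = 3.51000e-05 m^3/s
A = pi*(18.17e-3/2)^2 = 2.59298e-04 m^2, so v = Q/A = 0.135365 m/s
hf = 0.3558*0.02*(113/0.01817)*(0.135365^2/(2*9.81)) = 0.04133 m
Therefore the lateral friction head loss = 0.04133 m.


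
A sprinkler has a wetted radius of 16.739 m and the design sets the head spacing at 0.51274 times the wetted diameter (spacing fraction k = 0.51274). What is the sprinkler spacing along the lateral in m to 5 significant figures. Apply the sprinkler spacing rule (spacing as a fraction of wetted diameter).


Approach: apply the sprinkler spacing rule (spacing as a fraction of wetted diameter), S = k*(2*R).
S = 0.51274 * (2 * 16.739) = 17.166 m
Therefore the sprinkler spacing along the lateral = 17.166 m.


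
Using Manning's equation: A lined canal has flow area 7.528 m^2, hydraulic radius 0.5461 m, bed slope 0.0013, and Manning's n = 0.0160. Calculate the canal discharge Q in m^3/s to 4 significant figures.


Approach: apply Manning's equation, Q = (1/n)*A*R^(2/3)*S^(1/2).
Q = (1/0.0160) * 7.528 * 0.5461^(2/3) * 0.0013^(1/2) = 11.33 m^3/s
Therefore the canal discharge Q = 11.33 m^3/s.


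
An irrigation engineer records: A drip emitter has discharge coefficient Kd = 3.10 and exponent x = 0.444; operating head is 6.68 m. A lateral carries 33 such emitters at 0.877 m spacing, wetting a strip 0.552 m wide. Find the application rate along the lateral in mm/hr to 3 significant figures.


Approach: apply the emitter equation with a lateral mass balance, q = Kd*h^x; Q = n*q; rate = Q/(n*spacing*width).
Step 1 — single emitter flow (q = Kd*h^x):
  q = 3.10 * 6.68^0.444 = 7.2038 L/hr
Step 2 — total lateral flow: Q = 33 * 7.2038 = 237.73 L/hr
Step 3 — wetted area: A = 33 * 0.877 * 0.552 = 15.975 m^2
Step 4 — application rate: Q/A = 237.73/15.975 = 14.9 mm/hr
Therefore the application rate along the lateral = 14.9 mm/hr.


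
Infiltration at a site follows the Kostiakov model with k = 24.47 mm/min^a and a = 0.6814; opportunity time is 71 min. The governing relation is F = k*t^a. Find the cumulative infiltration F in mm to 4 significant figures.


F = 24.47 * 71^0.6814 = 446.8 mm
Therefore the cumulative infiltration F = 446.8 mm.


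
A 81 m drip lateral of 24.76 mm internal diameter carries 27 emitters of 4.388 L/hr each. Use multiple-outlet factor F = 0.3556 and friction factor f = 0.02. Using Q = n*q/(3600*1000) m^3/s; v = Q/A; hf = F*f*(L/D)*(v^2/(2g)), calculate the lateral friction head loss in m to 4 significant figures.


Q = 27*4.388/(3600*1000) = 3.29100e-05 m^3/s
A = pi*(24.76e-3/2)^2 = 4.81494e-04 m^2, so v = Q/A = 0.0683497 m/s
hf = 0.3556*0.02*(81/0.02476)*(0.0683497^2/(2*9.81)) = 0.005540 m
Therefore the lateral friction head loss = 0.005540 m.


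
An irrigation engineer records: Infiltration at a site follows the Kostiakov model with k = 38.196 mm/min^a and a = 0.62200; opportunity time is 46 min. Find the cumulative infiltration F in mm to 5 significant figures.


Approach: apply the Kostiakov infiltration equation, F = k*t^a.
F = 38.196 * 46^0.62200 = 413.29 mm
Therefore the cumulative infiltration F = 413.29 mm.


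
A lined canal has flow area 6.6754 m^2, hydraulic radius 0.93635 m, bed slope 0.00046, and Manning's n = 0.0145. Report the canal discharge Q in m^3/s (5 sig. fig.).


Approach: apply Manning's equation, Q = (1/n)*A*R^(2/3)*S^(1/2).
Q = (1/0.0145) * 6.6754 * 0.93635^(2/3) * 0.00046^(1/2) = 9.4503 m^3/s
Therefore the canal discharge Q = 9.4503 m^3/s.


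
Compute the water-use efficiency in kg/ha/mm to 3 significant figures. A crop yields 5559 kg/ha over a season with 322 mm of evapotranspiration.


Approach: apply the water-use efficiency ratio, WUE = yield/ET.
WUE = 5559 / 322 = 17.3 kg/ha/mm
Therefore the water-use efficiency = 17.3 kg/ha/mm.


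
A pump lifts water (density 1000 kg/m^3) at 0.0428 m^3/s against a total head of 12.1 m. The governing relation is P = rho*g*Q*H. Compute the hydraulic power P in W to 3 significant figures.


P = 1000 * 9.81 * 0.0428 * 12.1 = 5080 W
Therefore the hydraulic power P = 5080 W.


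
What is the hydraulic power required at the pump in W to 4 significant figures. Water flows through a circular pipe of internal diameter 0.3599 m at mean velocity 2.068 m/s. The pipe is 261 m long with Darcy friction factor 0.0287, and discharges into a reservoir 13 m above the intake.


Approach: apply continuity + Darcy-Weisbach + hydraulic power, Q = A*v; hf = f*(L/D)*(v^2/(2g)); H = static + hf; P = rho*g*Q*H.
Step 1 — flow rate (continuity, Q = A*v):
  A = pi*(0.3599/2)^2 = 0.101731 m^2
  Q = 0.101731 * 2.068 = 0.210380 m^3/s
Step 2 — friction head loss (Darcy-Weisbach):
  hf = 0.0287 * (261/0.3599) * (2.068^2 / (2*9.81))
  hf = 4.53673 m
Step 3 — total head: H = 13 + 4.53673 = 17.5367 m
Step 4 — hydraulic power (P = rho*g*Q*H):
  P = 1000 * 9.81 * 0.210380 * 17.5367 = 36190 W
Therefore the hydraulic power required at the pump = 36190 W.


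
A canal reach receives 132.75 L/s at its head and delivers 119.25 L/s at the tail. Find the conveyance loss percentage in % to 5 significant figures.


Approach: apply the conveyance loss ratio, loss% = ((Q_head - Q_tail)/Q_head)*100.
loss = ((132.75 - 119.25)/132.75)*100 = 10.169 %
Therefore the conveyance loss percentage = 10.169 %.


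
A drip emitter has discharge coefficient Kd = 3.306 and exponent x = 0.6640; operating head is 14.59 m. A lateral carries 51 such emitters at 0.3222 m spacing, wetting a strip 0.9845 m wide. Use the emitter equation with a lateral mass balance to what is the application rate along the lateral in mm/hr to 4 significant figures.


Approach: apply the emitter equation with a lateral mass balance, q = Kd*h^x; Q = n*q; rate = Q/(n*spacing*width).
Step 1 — single emitter flow (q = Kd*h^x):
  q = 3.306 * 14.59^0.6640 = 19.5991 L/hr
Step 2 — total lateral flow: Q = 51 * 19.5991 = 999.553 L/hr
Step 3 — wetted area: A = 51 * 0.3222 * 0.9845 = 16.1775 m^2
Step 4 — application rate: Q/A = 999.553/16.1775 = 61.79 mm/hr
Therefore the application rate along the lateral = 61.79 mm/hr.


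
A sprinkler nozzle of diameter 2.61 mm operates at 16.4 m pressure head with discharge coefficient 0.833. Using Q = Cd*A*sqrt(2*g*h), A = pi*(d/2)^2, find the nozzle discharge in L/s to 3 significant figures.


A = pi*(2.61e-3/2)^2 = 5.3502e-06 m^2
Q = 0.833 * 5.3502e-06 * sqrt(2*9.81*16.4) * 1000 = 0.0799 L/s
Therefore the nozzle discharge = 0.0799 L/s.


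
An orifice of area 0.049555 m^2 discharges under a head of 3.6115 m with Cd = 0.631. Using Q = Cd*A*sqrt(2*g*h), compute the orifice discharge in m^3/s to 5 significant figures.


Q = 0.631 * 0.049555 * sqrt(2*9.81*3.6115) = 0.26321 m^3/s
Therefore the orifice discharge = 0.26321 m^3/s.


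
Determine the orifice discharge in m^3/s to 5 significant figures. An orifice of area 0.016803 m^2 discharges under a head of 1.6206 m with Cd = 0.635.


Approach: apply the orifice equation, Q = Cd*A*sqrt(2*g*h).
Q = 0.635 * 0.016803 * sqrt(2*9.81*1.6206) = 0.060166 m^3/s
Therefore the orifice discharge = 0.060166 m^3/s.


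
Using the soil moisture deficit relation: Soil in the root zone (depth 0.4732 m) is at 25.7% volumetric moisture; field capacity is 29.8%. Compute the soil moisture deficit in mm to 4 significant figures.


Approach: apply the soil moisture deficit relation, SMD = (FC - theta)/100 * depth * 1000.
SMD = (29.8 - 25.7)/100 * 0.4732 * 1000 = 19.40 mm
Therefore the soil moisture deficit = 19.40 mm.


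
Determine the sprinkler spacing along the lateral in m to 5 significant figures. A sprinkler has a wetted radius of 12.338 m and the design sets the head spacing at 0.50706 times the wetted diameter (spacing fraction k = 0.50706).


Approach: apply the sprinkler spacing rule (spacing as a fraction of wetted diameter), S = k*(2*R).
S = 0.50706 * (2 * 12.338) = 12.512 m
Therefore the sprinkler spacing along the lateral = 12.512 m.


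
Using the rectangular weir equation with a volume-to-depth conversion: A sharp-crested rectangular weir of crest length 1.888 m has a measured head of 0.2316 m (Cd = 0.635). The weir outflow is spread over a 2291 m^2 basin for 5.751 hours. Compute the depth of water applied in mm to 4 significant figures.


Approach: apply the rectangular weir equation with a volume-to-depth conversion, Q = (2/3)*Cd*L*sqrt(2g)*H^1.5; d = Q*t/A * 1000.
Step 1 — weir discharge:
  Q = (2/3)*0.635*1.888*sqrt(2*9.81)*0.2316^1.5 = 0.394586 m^3/s
Step 2 — volume: V = 0.394586 * 5.751*3600 = 8169.35 m^3
Step 3 — depth: d = V/A * 1000 = 8169.35/2291 * 1000 = 3566 mm
Therefore the depth of water applied = 3566 mm.


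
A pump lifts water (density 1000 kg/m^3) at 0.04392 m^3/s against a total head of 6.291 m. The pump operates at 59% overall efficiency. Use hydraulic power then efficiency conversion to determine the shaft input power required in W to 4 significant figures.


Approach: apply hydraulic power then efficiency conversion, P = rho*g*Q*H; P_in = P/eta.
Step 1 — hydraulic power (P = rho*g*Q*H):
  P = 1000 * 9.81 * 0.04392 * 6.291 = 2710.51 W
Step 2 — input power: P_in = P/eta = 2710.51 / 0.59 = 4594 W
Therefore the shaft input power required = 4594 W.


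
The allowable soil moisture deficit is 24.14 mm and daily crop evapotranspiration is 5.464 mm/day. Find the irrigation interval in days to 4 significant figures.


Approach: apply the irrigation interval relation, interval = SMD / ETc.
interval = 24.14 / 5.464 = 4.418 days
Therefore the irrigation interval = 4.418 days.


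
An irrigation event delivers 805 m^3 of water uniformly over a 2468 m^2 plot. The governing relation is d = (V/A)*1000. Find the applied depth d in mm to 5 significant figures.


d = (805 / 2468) * 1000 = 326.18 mm
Therefore the applied depth d = 326.18 mm.


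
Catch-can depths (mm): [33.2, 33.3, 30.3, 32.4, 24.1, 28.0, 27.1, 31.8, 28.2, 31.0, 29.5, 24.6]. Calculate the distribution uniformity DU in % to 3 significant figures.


Approach: apply the low-quarter distribution uniformity, DU = (mean of lowest quarter of readings / overall mean)*100.
sorted lowest 3 of 12: [24.1, 24.6, 27.1] -> mean = 25.267 mm
overall mean = 29.458 mm
DU = (25.267/29.458)*100 = 85.8 %
Therefore the distribution uniformity DU = 85.8 %.


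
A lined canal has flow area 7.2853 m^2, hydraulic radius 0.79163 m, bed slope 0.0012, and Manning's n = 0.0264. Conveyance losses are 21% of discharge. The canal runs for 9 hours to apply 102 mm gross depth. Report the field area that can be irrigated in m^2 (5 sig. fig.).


Approach: apply Manning's equation with a conveyance and depth budget, Q = (1/n)*A*R^(2/3)*S^(1/2); Q_field = Q*(1-loss); Area = Q_field*t/(d/1000).
Step 1 — canal discharge (Manning's equation):
  Q = (1/0.0264) * 7.2853 * 0.79163^(2/3) * 0.0012^(1/2) = 8.180546 m^3/s
Step 2 — delivered flow: Q_field = 8.180546*(1 - 21/100) = 6.462631 m^3/s
Step 3 — volume delivered: V = 6.462631 * 9*3600 = 209389.3 m^3
Step 4 — area served: A = V / (depth/1000) = 209389.3 / 0.102 = 2052800 m^2
Therefore the field area that can be irrigated = 2052800 m^2.


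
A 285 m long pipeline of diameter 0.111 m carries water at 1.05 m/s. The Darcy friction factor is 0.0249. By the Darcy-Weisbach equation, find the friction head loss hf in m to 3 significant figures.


Approach: apply the Darcy-Weisbach equation, hf = f*(L/D)*(v^2/(2g)).
hf = 0.0249 * (285/0.111) * (1.05^2 / (2*9.81))
hf = 3.59 m
Therefore the friction head loss hf = 3.59 m.


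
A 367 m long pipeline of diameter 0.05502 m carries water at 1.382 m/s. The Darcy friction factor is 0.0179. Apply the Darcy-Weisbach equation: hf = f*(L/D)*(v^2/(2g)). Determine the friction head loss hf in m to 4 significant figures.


hf = 0.0179 * (367/0.05502) * (1.382^2 / (2*9.81))
hf = 11.62 m
Therefore the friction head loss hf = 11.62 m.


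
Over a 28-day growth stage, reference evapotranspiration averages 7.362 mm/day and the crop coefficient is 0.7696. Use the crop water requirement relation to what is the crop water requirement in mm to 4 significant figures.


Approach: apply the crop water requirement relation, CWR = ET0 * Kc * days.
CWR = 7.362 * 0.7696 * 28 = 158.6 mm
Therefore the crop water requirement = 158.6 mm.


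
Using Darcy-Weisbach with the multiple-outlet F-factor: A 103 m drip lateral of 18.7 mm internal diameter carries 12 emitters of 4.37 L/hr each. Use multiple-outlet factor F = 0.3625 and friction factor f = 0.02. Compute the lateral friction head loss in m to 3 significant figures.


Approach: apply Darcy-Weisbach with the multiple-outlet F-factor, Q = n*q/(3600*1000) m^3/s; v = Q/A; hf = F*f*(L/D)*(v^2/(2g)).
Q = 12*4.37/(3600*1000) = 1.4567e-05 m^3/s
A = pi*(18.7e-3/2)^2 = 2.7465e-04 m^2, so v = Q/A = 0.053038 m/s
hf = 0.3625*0.02*(103/0.0187)*(0.053038^2/(2*9.81)) = 0.00573 m
Therefore the lateral friction head loss = 0.00573 m.


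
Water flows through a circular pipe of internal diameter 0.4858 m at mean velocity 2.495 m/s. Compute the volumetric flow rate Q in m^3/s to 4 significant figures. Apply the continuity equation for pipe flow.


Approach: apply the continuity equation for pipe flow, Q = A * v with A = pi*(D/2)^2.
A = pi*(0.4858/2)^2 = 0.185355 m^2
Q = 0.185355 * 2.495 = 0.4625 m^3/s
Therefore the volumetric flow rate Q = 0.4625 m^3/s.


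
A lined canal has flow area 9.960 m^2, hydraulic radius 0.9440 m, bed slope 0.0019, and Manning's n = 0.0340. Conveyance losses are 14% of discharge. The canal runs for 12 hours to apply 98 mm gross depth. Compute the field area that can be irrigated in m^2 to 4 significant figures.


Approach: apply Manning's equation with a conveyance and depth budget, Q = (1/n)*A*R^(2/3)*S^(1/2); Q_field = Q*(1-loss); Area = Q_field*t/(d/1000).
Step 1 — canal discharge (Manning's equation):
  Q = (1/0.0340) * 9.960 * 0.9440^(2/3) * 0.0019^(1/2) = 12.2877 m^3/s
Step 2 — delivered flow: Q_field = 12.2877*(1 - 14/100) = 10.5675 m^3/s
Step 3 — volume delivered: V = 10.5675 * 12*3600 = 456514 m^3
Step 4 — area served: A = V / (depth/1000) = 456514 / 0.098 = 4658000 m^2
Therefore the field area that can be irrigated = 4658000 m^2.


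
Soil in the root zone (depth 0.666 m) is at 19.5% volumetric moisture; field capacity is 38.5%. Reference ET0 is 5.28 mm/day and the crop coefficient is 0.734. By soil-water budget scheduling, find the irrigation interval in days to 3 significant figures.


Approach: apply soil-water budget scheduling, SMD = (FC-theta)/100*depth*1000; ETc = ET0*Kc; interval = SMD/ETc.
Step 1 — soil moisture deficit:
  SMD = (38.5 - 19.5)/100 * 0.666 * 1000 = 126.54 mm
Step 2 — daily crop ET (ETc = ET0*Kc):
  ETc = 5.28 * 0.734 = 3.8755 mm/day
Step 3 — irrigation interval (SMD/ETc):
  interval = 126.54 / 3.8755 = 32.7 days
Therefore the irrigation interval = 32.7 days.


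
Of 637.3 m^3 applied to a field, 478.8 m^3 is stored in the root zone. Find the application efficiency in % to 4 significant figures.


Approach: apply the application efficiency ratio, Ea = (stored/applied)*100.
Ea = (478.8/637.3)*100 = 75.13 %
Therefore the application efficiency = 75.13 %.


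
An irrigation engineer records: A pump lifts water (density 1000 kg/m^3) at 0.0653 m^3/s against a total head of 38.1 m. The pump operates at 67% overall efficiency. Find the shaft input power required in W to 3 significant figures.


Approach: apply hydraulic power then efficiency conversion, P = rho*g*Q*H; P_in = P/eta.
Step 1 — hydraulic power (P = rho*g*Q*H):
  P = 1000 * 9.81 * 0.0653 * 38.1 = 24407 W
Step 2 — input power: P_in = P/eta = 24407 / 0.67 = 36400 W
Therefore the shaft input power required = 36400 W.


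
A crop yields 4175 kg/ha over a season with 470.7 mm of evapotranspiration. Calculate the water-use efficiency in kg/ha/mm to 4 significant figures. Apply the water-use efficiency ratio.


Approach: apply the water-use efficiency ratio, WUE = yield/ET.
WUE = 4175 / 470.7 = 8.870 kg/ha/mm
Therefore the water-use efficiency = 8.870 kg/ha/mm.


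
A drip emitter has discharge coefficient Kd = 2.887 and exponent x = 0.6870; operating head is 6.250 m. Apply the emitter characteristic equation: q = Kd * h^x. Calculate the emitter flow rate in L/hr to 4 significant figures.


q = 2.887 * 6.250^0.6870 = 10.17 L/hr
Therefore the emitter flow rate = 10.17 L/hr.


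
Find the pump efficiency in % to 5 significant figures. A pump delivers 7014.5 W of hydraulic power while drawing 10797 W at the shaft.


Approach: apply the efficiency ratio, eta = (P_out/P_in)*100.
eta = (7014.5 / 10797) * 100 = 64.967 %
Therefore the pump efficiency = 64.967 %.


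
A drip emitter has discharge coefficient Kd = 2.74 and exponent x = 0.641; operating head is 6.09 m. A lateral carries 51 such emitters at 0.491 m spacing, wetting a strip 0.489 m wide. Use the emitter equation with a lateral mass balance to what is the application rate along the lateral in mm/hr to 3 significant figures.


Approach: apply the emitter equation with a lateral mass balance, q = Kd*h^x; Q = n*q; rate = Q/(n*spacing*width).
Step 1 — single emitter flow (q = Kd*h^x):
  q = 2.74 * 6.09^0.641 = 8.7235 L/hr
Step 2 — total lateral flow: Q = 51 * 8.7235 = 444.90 L/hr
Step 3 — wetted area: A = 51 * 0.491 * 0.489 = 12.245 m^2
Step 4 — application rate: Q/A = 444.90/12.245 = 36.3 mm/hr
Therefore the application rate along the lateral = 36.3 mm/hr.


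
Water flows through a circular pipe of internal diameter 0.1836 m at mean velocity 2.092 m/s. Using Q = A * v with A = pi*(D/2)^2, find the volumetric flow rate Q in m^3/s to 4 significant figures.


A = pi*(0.1836/2)^2 = 0.0264750 m^2
Q = 0.0264750 * 2.092 = 0.05539 m^3/s
Therefore the volumetric flow rate Q = 0.05539 m^3/s.


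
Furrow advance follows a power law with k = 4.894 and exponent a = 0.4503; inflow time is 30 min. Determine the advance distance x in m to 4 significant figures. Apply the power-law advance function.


Approach: apply the power-law advance function, x = k*t^a.
x = 4.894 * 30^0.4503 = 22.64 m
Therefore the advance distance x = 22.64 m.


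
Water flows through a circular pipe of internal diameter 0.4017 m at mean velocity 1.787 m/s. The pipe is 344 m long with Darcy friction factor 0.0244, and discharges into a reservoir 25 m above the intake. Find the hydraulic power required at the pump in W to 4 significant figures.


Approach: apply continuity + Darcy-Weisbach + hydraulic power, Q = A*v; hf = f*(L/D)*(v^2/(2g)); H = static + hf; P = rho*g*Q*H.
Step 1 — flow rate (continuity, Q = A*v):
  A = pi*(0.4017/2)^2 = 0.126734 m^2
  Q = 0.126734 * 1.787 = 0.226474 m^3/s
Step 2 — friction head loss (Darcy-Weisbach):
  hf = 0.0244 * (344/0.4017) * (1.787^2 / (2*9.81))
  hf = 3.40092 m
Step 3 — total head: H = 25 + 3.40092 = 28.4009 m
Step 4 — hydraulic power (P = rho*g*Q*H):
  P = 1000 * 9.81 * 0.226474 * 28.4009 = 63100 W
Therefore the hydraulic power required at the pump = 63100 W.


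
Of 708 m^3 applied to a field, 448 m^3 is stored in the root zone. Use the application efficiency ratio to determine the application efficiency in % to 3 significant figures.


Approach: apply the application efficiency ratio, Ea = (stored/applied)*100.
Ea = (448/708)*100 = 63.3 %
Therefore the application efficiency = 63.3 %.


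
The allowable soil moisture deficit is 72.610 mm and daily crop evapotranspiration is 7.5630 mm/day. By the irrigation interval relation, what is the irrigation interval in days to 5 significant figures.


Approach: apply the irrigation interval relation, interval = SMD / ETc.
interval = 72.610 / 7.5630 = 9.6007 days
Therefore the irrigation interval = 9.6007 days.


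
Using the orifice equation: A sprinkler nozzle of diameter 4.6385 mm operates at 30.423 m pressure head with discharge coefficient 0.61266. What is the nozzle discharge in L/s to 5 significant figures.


Approach: apply the orifice equation, Q = Cd*A*sqrt(2*g*h), A = pi*(d/2)^2.
A = pi*(4.6385e-3/2)^2 = 1.689838e-05 m^2
Q = 0.61266 * 1.689838e-05 * sqrt(2*9.81*30.423) * 1000 = 0.25294 L/s
Therefore the nozzle discharge = 0.25294 L/s.


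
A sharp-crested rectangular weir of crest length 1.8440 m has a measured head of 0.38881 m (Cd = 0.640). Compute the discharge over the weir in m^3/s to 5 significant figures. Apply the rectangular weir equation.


Approach: apply the rectangular weir equation, Q = (2/3)*Cd*L*sqrt(2g)*H^1.5.
Q = (2/3)*0.640*1.8440*sqrt(2*9.81)*0.38881^1.5 = 0.84490 m^3/s
Therefore the discharge over the weir = 0.84490 m^3/s.


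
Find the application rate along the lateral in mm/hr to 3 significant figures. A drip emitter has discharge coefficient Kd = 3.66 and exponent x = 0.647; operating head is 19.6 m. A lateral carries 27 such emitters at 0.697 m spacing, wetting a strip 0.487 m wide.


Approach: apply the emitter equation with a lateral mass balance, q = Kd*h^x; Q = n*q; rate = Q/(n*spacing*width).
Step 1 — single emitter flow (q = Kd*h^x):
  q = 3.66 * 19.6^0.647 = 25.094 L/hr
Step 2 — total lateral flow: Q = 27 * 25.094 = 677.54 L/hr
Step 3 — wetted area: A = 27 * 0.697 * 0.487 = 9.1649 m^2
Step 4 — application rate: Q/A = 677.54/9.1649 = 73.9 mm/hr
Therefore the application rate along the lateral = 73.9 mm/hr.


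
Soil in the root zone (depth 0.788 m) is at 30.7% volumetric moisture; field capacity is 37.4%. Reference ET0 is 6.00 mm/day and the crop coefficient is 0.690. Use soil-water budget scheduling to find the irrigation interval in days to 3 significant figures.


Approach: apply soil-water budget scheduling, SMD = (FC-theta)/100*depth*1000; ETc = ET0*Kc; interval = SMD/ETc.
Step 1 — soil moisture deficit:
  SMD = (37.4 - 30.7)/100 * 0.788 * 1000 = 52.796 mm
Step 2 — daily crop ET (ETc = ET0*Kc):
  ETc = 6.00 * 0.690 = 4.1400 mm/day
Step 3 — irrigation interval (SMD/ETc):
  interval = 52.796 / 4.1400 = 12.8 days
Therefore the irrigation interval = 12.8 days.


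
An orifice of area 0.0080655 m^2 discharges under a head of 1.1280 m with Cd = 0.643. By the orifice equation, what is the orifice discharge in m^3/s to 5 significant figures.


Approach: apply the orifice equation, Q = Cd*A*sqrt(2*g*h).
Q = 0.643 * 0.0080655 * sqrt(2*9.81*1.1280) = 0.024398 m^3/s
Therefore the orifice discharge = 0.024398 m^3/s.


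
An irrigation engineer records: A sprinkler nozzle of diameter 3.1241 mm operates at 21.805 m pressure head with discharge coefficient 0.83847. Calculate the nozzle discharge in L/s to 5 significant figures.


Approach: apply the orifice equation, Q = Cd*A*sqrt(2*g*h), A = pi*(d/2)^2.
A = pi*(3.1241e-3/2)^2 = 7.665487e-06 m^2
Q = 0.83847 * 7.665487e-06 * sqrt(2*9.81*21.805) * 1000 = 0.13294 L/s
Therefore the nozzle discharge = 0.13294 L/s.


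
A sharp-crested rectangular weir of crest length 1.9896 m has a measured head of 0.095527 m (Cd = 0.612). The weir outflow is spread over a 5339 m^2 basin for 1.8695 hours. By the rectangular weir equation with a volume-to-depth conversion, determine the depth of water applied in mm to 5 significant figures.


Approach: apply the rectangular weir equation with a volume-to-depth conversion, Q = (2/3)*Cd*L*sqrt(2g)*H^1.5; d = Q*t/A * 1000.
Step 1 — weir discharge:
  Q = (2/3)*0.612*1.9896*sqrt(2*9.81)*0.095527^1.5 = 0.1061609 m^3/s
Step 2 — volume: V = 0.1061609 * 1.8695*3600 = 714.4842 m^3
Step 3 — depth: d = V/A * 1000 = 714.4842/5339 * 1000 = 133.82 mm
Therefore the depth of water applied = 133.82 mm.


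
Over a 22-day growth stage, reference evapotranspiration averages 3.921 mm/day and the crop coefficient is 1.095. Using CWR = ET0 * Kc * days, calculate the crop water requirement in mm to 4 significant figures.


CWR = 3.921 * 1.095 * 22 = 94.46 mm
Therefore the crop water requirement = 94.46 mm.


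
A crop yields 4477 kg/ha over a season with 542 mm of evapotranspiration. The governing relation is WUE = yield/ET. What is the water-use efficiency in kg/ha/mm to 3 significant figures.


WUE = 4477 / 542 = 8.26 kg/ha/mm
Therefore the water-use efficiency = 8.26 kg/ha/mm.


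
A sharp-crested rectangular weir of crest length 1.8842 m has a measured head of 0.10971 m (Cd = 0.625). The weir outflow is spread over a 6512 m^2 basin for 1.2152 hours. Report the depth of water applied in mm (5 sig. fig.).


Approach: apply the rectangular weir equation with a volume-to-depth conversion, Q = (2/3)*Cd*L*sqrt(2g)*H^1.5; d = Q*t/A * 1000.
Step 1 — weir discharge:
  Q = (2/3)*0.625*1.8842*sqrt(2*9.81)*0.10971^1.5 = 0.1263673 m^3/s
Step 2 — volume: V = 0.1263673 * 1.2152*3600 = 552.8214 m^3
Step 3 — depth: d = V/A * 1000 = 552.8214/6512 * 1000 = 84.893 mm
Therefore the depth of water applied = 84.893 mm.


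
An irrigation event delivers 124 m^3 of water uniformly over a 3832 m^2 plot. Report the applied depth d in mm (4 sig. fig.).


Approach: apply depth from volume over area, d = (V/A)*1000.
d = (124 / 3832) * 1000 = 32.36 mm
Therefore the applied depth d = 32.36 mm.


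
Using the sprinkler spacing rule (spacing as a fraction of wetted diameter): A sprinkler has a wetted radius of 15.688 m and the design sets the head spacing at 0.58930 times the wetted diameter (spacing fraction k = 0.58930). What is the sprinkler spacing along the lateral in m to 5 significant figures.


Approach: apply the sprinkler spacing rule (spacing as a fraction of wetted diameter), S = k*(2*R).
S = 0.58930 * (2 * 15.688) = 18.490 m
Therefore the sprinkler spacing along the lateral = 18.490 m.


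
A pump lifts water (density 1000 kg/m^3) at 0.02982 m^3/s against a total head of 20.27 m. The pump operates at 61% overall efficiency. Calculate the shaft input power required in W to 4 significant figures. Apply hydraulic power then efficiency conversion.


Approach: apply hydraulic power then efficiency conversion, P = rho*g*Q*H; P_in = P/eta.
Step 1 — hydraulic power (P = rho*g*Q*H):
  P = 1000 * 9.81 * 0.02982 * 20.27 = 5929.67 W
Step 2 — input power: P_in = P/eta = 5929.67 / 0.61 = 9721 W
Therefore the shaft input power required = 9721 W.
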